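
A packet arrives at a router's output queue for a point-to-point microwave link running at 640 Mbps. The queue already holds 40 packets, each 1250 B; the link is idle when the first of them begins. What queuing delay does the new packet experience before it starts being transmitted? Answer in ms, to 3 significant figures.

0.625 ms

Each queued packet: L/R = 10000/640000000 = 0.015625 ms.
40 queued → 0.625 ms.
Queuing delay = 0.625 ms.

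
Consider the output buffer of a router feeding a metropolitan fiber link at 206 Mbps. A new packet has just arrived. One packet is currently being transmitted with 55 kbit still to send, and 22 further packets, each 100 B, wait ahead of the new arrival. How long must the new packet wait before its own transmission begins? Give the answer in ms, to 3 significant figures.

0.352 ms

Each queued packet: L/R = 800/206000000 = 0.0038835 ms.
22 queued → 0.0854369 ms.
Plus remaining 55000 bits of current packet: 0.26699 ms.
Queuing delay = 0.352 ms.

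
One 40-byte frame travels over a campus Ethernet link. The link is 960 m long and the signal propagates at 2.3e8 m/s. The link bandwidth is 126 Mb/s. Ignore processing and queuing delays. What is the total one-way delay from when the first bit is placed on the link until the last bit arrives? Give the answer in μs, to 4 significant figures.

6.714 μs

L = 40 × 8 = 320 bits.
Transmission delay = L/R = 320 / 126000000 = 2.53968 μs.
Propagation delay = d/s = 960 m / 2.3e+08 m/s = 4.17391 μs.
Total = 6.714 μs.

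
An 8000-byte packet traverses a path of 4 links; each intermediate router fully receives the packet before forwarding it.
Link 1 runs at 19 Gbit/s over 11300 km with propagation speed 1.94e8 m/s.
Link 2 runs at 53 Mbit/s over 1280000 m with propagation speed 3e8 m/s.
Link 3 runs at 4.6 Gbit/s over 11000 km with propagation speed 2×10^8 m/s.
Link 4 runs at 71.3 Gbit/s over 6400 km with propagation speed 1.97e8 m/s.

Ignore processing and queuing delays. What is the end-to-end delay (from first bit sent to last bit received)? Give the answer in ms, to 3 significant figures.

151 ms

L = 8000 × 8 = 64000 bits.
Transmission delays (L/R per hop): 0.00336842, 1.20755, 0.013913, 0.000897616 ms; sum = 1.22573 ms.
Propagation delays (d/s per hop): 58.2474, 4.26667, 55, 32.4873 ms; sum = 150.001 ms.
End-to-end = 151 ms.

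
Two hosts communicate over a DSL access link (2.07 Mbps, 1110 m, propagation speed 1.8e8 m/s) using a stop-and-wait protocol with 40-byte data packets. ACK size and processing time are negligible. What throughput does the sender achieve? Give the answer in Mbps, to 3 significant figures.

1.92 Mbps

t_tx = L/R = 320/2.07e+06 = 0.000154589 s.
t_prop = 1110/180000000 = 6.16667e-06 s; RTT = 1.23333e-05 s.
Cycle = t_tx + RTT = 0.000166923 s.
Throughput = L / cycle = 320 / 0.000166923 = 1.92 Mbps.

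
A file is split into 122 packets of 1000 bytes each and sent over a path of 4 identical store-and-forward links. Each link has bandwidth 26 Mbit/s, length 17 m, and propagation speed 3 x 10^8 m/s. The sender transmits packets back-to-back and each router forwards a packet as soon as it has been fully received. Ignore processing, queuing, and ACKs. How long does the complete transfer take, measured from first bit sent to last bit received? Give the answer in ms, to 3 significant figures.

38.5 ms

Per-hop transmission t_tx = L/R = 8000/26000000 = 0.307692 ms.
Per-hop propagation t_prop = 17/300000000 = 5.66667e-05 ms.
Pipeline fill: first packet needs 4·t_tx to clear all hops; remaining 121 packets each add one t_tx.
Total = (4+122-1)·t_tx + 4·t_prop = 125·0.307692 + 4·5.66667e-05 = 38.5 ms.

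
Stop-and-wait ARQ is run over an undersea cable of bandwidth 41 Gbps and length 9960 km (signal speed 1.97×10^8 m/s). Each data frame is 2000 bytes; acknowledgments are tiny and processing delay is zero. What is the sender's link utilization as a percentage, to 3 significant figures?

0.000386 %

t_tx = L/R = 16000/41000000000 = 3.90244e-07 s.
t_prop = 9960000/197000000 = 0.0505584 s; RTT = 0.101117 s.
Cycle = t_tx + RTT = 0.101117 s.
Utilization = t_tx / cycle = 3.90244e-07/0.101117 = 0.000386 %.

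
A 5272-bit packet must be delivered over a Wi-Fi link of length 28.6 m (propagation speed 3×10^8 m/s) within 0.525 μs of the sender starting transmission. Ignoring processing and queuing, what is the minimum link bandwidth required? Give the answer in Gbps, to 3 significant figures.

12.3 Gbps

Propagation delay = 28.6 / 300000000 = 0.0953333 μs.
Transmission budget = 0.525 − 0.0953333 = 0.429667 μs.
R ≥ L / t_tx = 5272 bits / 4.29667e-07 s = 12.3 Gbps.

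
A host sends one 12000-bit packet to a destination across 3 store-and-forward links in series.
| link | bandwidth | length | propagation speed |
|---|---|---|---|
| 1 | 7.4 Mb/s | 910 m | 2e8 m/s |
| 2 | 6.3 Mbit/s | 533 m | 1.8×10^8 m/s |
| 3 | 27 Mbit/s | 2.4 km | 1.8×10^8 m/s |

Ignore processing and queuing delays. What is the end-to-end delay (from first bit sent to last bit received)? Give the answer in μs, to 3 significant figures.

3990 μs

Transmission delays (L/R per hop): 1621.62, 1904.76, 444.444 μs; sum = 3970.83 μs.
Propagation delays (d/s per hop): 4.55, 2.96111, 13.3333 μs; sum = 20.8444 μs.
End-to-end = 3990 μs.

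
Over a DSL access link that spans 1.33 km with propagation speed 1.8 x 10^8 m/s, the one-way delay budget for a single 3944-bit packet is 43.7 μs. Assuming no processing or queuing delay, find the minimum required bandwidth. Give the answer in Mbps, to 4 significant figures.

108.6 Mbps

Propagation delay = 1330 / 180000000 = 7.38889 μs.
Transmission budget = 43.7 − 7.38889 = 36.3111 μs.
R ≥ L / t_tx = 3944 bits / 3.63111e-05 s = 108.6 Mbps.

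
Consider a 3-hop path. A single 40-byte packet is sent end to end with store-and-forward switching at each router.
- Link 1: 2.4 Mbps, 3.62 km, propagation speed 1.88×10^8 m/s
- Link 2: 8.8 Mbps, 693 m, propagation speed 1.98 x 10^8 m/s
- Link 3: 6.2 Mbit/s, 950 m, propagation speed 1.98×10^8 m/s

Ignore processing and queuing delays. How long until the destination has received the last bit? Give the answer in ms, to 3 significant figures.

L = 40 × 8 = 320 bits.
Transmission delays (L/R per hop): 0.133333, 0.0363636, 0.0516129 ms; sum = 0.22131 ms.
Propagation delays (d/s per hop): 0.0192553, 0.0035, 0.00479798 ms; sum = 0.0275533 ms.
End-to-end = 0.249 ms.

0.249 ms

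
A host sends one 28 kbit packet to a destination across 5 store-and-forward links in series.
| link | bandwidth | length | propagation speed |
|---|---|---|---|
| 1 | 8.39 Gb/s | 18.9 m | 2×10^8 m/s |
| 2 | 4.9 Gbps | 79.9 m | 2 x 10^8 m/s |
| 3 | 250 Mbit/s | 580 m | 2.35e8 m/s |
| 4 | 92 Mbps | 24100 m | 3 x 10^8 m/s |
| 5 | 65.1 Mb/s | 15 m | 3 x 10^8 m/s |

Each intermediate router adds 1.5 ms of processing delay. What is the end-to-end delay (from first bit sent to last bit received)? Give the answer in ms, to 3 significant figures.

L = 28000 bits.
Transmission delays (L/R per hop): 0.00333731, 0.00571429, 0.112, 0.304348, 0.430108 ms; sum = 0.855507 ms.
Propagation delays (d/s per hop): 9.45e-05, 0.0003995, 0.00246809, 0.0803333, 5e-05 ms; sum = 0.0833454 ms.
Processing at 4 router(s): 4 × 1.5 ms = 6 ms.
End-to-end = 6.94 ms.

6.94 ms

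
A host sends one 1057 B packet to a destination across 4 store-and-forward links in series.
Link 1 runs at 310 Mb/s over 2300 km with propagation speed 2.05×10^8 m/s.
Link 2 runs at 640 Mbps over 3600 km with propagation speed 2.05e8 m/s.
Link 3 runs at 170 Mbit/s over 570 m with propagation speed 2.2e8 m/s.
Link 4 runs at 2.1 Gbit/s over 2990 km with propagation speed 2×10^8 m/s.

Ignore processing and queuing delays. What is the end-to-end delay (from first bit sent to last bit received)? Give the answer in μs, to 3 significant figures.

43800 μs

L = 1057 × 8 = 8456 bits.
Transmission delays (L/R per hop): 27.2774, 13.2125, 49.7412, 4.02667 μs; sum = 94.2578 μs.
Propagation delays (d/s per hop): 11219.5, 17561, 2.59091, 14950 μs; sum = 43733.1 μs.
End-to-end = 43800 μs.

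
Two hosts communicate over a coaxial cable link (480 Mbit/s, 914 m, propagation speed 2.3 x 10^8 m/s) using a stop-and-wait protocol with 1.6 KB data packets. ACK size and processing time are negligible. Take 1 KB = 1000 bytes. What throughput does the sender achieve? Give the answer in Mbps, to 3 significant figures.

370 Mbps

t_tx = L/R = 12800/480000000 = 2.66667e-05 s.
t_prop = 914/2.3e+08 = 3.97391e-06 s; RTT = 7.94783e-06 s.
Cycle = t_tx + RTT = 3.46145e-05 s.
Throughput = L / cycle = 12800 / 3.46145e-05 = 370 Mbps.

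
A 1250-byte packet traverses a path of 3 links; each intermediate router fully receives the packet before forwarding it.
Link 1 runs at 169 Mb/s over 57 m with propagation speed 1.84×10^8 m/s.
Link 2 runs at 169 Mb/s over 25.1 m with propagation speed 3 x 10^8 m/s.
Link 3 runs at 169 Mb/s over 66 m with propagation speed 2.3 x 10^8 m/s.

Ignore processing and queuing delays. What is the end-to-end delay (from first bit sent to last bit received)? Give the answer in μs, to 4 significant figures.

L = 1250 × 8 = 10000 bits.
Transmission delay per hop = L/R = 10000/169000000 = 59.1716 μs; 3 hops → 177.515 μs.
Propagation delays (d/s per hop): 0.309783, 0.0836667, 0.286957 μs; sum = 0.680406 μs.
End-to-end = 178.2 μs.

178.2 μs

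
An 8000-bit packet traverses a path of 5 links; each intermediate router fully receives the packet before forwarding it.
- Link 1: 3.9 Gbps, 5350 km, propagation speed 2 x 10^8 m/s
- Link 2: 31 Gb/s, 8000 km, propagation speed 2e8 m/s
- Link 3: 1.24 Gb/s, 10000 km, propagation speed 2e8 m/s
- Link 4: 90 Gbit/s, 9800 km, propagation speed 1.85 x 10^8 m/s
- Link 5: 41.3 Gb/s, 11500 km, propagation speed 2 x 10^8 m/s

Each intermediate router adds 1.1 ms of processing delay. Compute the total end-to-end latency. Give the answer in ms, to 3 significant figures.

232 ms

Transmission delays (L/R per hop): 0.00205128, 0.000258065, 0.00645161, 8.88889e-05, 0.000193705 ms; sum = 0.00904355 ms.
Propagation delays (d/s per hop): 26.75, 40, 50, 52.973, 57.5 ms; sum = 227.223 ms.
Processing at 4 router(s): 4 × 1.1 ms = 4.4 ms.
End-to-end = 232 ms.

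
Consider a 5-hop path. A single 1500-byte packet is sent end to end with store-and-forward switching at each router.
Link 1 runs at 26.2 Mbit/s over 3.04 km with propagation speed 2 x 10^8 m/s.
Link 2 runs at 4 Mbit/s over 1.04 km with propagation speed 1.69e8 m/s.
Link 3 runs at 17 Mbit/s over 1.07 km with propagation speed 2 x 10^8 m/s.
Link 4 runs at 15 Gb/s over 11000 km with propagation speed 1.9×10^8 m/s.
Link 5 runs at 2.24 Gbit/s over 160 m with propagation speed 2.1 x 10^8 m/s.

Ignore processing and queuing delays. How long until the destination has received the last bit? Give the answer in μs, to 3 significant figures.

62100 μs

L = 1500 × 8 = 12000 bits.
Transmission delays (L/R per hop): 458.015, 3000, 705.882, 0.8, 5.35714 μs; sum = 4170.05 μs.
Propagation delays (d/s per hop): 15.2, 6.15385, 5.35, 57894.7, 0.761905 μs; sum = 57922.2 μs.
End-to-end = 62100 μs.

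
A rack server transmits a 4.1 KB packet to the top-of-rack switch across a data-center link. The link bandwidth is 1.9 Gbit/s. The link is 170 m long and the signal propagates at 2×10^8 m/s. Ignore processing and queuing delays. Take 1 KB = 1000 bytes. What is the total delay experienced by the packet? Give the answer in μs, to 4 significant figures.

L = 32800 bits.
Transmission delay = L/R = 32800 / 1900000000 = 17.2632 μs.
Propagation delay = d/s = 170 m / 200000000 m/s = 0.85 μs.
Total = 18.11 μs.

18.11 μs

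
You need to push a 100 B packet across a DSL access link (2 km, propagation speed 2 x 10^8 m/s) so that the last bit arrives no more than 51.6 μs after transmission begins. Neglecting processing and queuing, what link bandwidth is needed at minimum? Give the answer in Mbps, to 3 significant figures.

L = 800 bits.
Propagation delay = 2000 / 200000000 = 10 μs.
Transmission budget = 51.6 − 10 = 41.6 μs.
R ≥ L / t_tx = 800 bits / 4.16e-05 s = 19.2 Mbps.

19.2 Mbps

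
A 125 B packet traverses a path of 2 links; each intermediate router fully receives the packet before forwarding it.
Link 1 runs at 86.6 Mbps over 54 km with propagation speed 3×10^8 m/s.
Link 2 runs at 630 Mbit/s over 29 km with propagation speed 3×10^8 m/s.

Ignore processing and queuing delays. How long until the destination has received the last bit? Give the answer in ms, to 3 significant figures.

0.290 ms

L = 125 × 8 = 1000 bits.
Transmission delays (L/R per hop): 0.0115473, 0.0015873 ms; sum = 0.0131346 ms.
Propagation delays (d/s per hop): 0.18, 0.0966667 ms; sum = 0.276667 ms.
End-to-end = 0.290 ms.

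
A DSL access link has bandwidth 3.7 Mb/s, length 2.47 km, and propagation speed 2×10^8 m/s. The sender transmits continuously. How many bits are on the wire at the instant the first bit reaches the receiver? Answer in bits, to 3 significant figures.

Propagation delay = 2470 / 200000000 = 1.235e-05 s.
BDP = R × t_prop = 3700000 × 1.235e-05 = 45.695 bits.

45.7 bits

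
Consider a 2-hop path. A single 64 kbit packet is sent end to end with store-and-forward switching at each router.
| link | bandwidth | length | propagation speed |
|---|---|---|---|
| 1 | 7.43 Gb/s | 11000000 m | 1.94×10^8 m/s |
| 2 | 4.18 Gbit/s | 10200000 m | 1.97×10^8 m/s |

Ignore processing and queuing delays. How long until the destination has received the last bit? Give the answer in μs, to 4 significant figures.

L = 64000 bits.
Transmission delays (L/R per hop): 8.61373, 15.311 μs; sum = 23.9247 μs.
Propagation delays (d/s per hop): 56701, 51776.6 μs; sum = 108478 μs.
End-to-end = 108500 μs.

108500 μs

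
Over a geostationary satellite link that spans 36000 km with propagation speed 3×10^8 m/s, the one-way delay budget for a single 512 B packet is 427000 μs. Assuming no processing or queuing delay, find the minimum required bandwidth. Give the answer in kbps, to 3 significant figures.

13.3 kbps

L = 4096 bits.
Propagation delay = 36000000 / 300000000 = 120000 μs.
Transmission budget = 427000 − 120000 = 307000 μs.
R ≥ L / t_tx = 4096 bits / 0.307 s = 13.3 kbps.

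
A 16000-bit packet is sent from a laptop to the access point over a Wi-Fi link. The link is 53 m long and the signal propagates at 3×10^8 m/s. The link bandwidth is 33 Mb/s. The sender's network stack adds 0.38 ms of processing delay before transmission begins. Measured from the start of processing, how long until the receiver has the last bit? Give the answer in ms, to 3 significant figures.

0.865 ms

Transmission delay = L/R = 16000 / 33000000 = 0.484848 ms.
Propagation delay = d/s = 53 m / 300000000 m/s = 0.000176667 ms.
Plus processing delay 0.38 ms = 0.38 ms.
Total = 0.865 ms.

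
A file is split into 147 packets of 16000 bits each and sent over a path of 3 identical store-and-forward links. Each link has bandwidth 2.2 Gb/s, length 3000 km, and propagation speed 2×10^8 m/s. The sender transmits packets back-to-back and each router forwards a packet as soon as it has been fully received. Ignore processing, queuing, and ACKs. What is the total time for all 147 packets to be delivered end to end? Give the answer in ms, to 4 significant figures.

Per-hop transmission t_tx = L/R = 16000/2200000000 = 0.00727273 ms.
Per-hop propagation t_prop = 3000000/200000000 = 15 ms.
Pipeline fill: first packet needs 3·t_tx to clear all hops; remaining 146 packets each add one t_tx.
Total = (3+147-1)·t_tx + 3·t_prop = 149·0.00727273 + 3·15 = 46.08 ms.

46.08 ms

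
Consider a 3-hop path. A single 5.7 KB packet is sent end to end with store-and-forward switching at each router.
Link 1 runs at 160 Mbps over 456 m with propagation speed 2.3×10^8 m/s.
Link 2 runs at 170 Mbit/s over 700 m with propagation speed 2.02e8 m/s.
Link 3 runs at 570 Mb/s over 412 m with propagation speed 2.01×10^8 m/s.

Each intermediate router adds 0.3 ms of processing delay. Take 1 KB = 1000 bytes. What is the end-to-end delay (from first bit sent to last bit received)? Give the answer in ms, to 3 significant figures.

1.24 ms

L = 45600 bits.
Transmission delays (L/R per hop): 0.285, 0.268235, 0.08 ms; sum = 0.633235 ms.
Propagation delays (d/s per hop): 0.00198261, 0.00346535, 0.00204975 ms; sum = 0.00749771 ms.
Processing at 2 router(s): 2 × 0.3 ms = 0.6 ms.
End-to-end = 1.24 ms.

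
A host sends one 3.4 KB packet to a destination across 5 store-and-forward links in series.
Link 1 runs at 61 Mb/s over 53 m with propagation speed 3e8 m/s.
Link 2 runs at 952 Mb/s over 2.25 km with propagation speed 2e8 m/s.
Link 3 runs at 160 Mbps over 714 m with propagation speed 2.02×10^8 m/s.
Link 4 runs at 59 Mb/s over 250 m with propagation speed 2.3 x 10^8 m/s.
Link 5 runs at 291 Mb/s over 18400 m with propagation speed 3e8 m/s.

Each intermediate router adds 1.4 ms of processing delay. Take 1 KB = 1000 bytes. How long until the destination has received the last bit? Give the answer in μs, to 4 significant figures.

6876 μs

L = 27200 bits.
Transmission delays (L/R per hop): 445.902, 28.5714, 170, 461.017, 93.4708 μs; sum = 1198.96 μs.
Propagation delays (d/s per hop): 0.176667, 11.25, 3.53465, 1.08696, 61.3333 μs; sum = 77.3816 μs.
Processing at 4 router(s): 4 × 1.4 ms = 5600 μs.
End-to-end = 6876 μs.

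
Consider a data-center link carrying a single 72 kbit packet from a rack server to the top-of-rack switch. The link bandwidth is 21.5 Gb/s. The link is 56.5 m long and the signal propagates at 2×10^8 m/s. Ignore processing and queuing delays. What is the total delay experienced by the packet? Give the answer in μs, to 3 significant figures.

3.63 μs

L = 72000 bits.
Transmission delay = L/R = 72000 / 21500000000 = 3.34884 μs.
Propagation delay = d/s = 56.5 m / 200000000 m/s = 0.2825 μs.
Total = 3.63 μs.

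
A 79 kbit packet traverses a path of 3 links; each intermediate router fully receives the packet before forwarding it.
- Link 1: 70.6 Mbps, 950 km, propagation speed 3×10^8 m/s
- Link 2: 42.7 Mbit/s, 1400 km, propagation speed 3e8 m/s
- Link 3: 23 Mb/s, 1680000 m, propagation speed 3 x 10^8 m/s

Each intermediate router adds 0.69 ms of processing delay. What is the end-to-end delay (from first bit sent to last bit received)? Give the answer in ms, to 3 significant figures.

L = 79000 bits.
Transmission delays (L/R per hop): 1.11898, 1.85012, 3.43478 ms; sum = 6.40388 ms.
Propagation delays (d/s per hop): 3.16667, 4.66667, 5.6 ms; sum = 13.4333 ms.
Processing at 2 router(s): 2 × 0.69 ms = 1.38 ms.
End-to-end = 21.2 ms.

21.2 ms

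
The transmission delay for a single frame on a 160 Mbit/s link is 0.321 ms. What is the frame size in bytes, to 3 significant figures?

L = R × t_tx = 160000000 b/s × 0.000321 s = 51360 bits.
In bytes: 51360 / 8 = 6420 bytes.

6420 bytes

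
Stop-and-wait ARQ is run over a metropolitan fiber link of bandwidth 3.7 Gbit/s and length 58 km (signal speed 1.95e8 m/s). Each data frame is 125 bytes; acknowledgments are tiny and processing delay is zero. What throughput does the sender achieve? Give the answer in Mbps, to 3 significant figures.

t_tx = L/R = 1000/3700000000 = 2.7027e-07 s.
t_prop = 58000/195000000 = 0.000297436 s; RTT = 0.000594872 s.
Cycle = t_tx + RTT = 0.000595142 s.
Throughput = L / cycle = 1000 / 0.000595142 = 1.68 Mbps.

1.68 Mbps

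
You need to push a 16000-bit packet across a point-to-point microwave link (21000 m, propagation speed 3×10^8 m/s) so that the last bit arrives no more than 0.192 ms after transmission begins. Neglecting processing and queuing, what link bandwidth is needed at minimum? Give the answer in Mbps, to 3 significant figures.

Propagation delay = 21000 / 300000000 = 0.07 ms.
Transmission budget = 0.192 − 0.07 = 0.122 ms.
R ≥ L / t_tx = 16000 bits / 0.000122 s = 131 Mbps.

131 Mbps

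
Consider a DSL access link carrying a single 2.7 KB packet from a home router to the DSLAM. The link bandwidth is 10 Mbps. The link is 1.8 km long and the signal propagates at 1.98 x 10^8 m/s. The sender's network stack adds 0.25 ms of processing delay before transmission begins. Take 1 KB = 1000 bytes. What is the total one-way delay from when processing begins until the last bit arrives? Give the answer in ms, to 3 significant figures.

L = 21600 bits.
Transmission delay = L/R = 21600 / 10000000 = 2.16 ms.
Propagation delay = d/s = 1800 m / 198000000 m/s = 0.00909091 ms.
Plus processing delay 0.25 ms = 0.25 ms.
Total = 2.42 ms.

2.42 ms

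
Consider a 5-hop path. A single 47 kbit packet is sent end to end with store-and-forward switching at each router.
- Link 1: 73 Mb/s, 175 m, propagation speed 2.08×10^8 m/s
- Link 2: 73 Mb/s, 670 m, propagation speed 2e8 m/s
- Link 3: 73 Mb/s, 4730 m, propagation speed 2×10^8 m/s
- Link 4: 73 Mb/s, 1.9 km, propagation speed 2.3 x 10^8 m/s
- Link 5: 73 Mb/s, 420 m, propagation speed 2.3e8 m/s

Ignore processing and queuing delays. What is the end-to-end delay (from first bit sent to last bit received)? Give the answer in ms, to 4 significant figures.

L = 47000 bits.
Transmission delay per hop = L/R = 47000/73000000 = 0.643836 ms; 5 hops → 3.21918 ms.
Propagation delays (d/s per hop): 0.000841346, 0.00335, 0.02365, 0.00826087, 0.00182609 ms; sum = 0.0379283 ms.
End-to-end = 3.257 ms.

3.257 ms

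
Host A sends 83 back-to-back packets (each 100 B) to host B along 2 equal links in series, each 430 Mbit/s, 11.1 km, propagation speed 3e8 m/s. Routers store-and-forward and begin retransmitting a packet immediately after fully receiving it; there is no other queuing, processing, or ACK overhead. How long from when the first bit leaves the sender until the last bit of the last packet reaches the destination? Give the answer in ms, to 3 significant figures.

0.230 ms

Per-hop transmission t_tx = L/R = 800/430000000 = 0.00186047 ms.
Per-hop propagation t_prop = 11100/300000000 = 0.037 ms.
Pipeline fill: first packet needs 2·t_tx to clear all hops; remaining 82 packets each add one t_tx.
Total = (2+83-1)·t_tx + 2·t_prop = 84·0.00186047 + 2·0.037 = 0.230 ms.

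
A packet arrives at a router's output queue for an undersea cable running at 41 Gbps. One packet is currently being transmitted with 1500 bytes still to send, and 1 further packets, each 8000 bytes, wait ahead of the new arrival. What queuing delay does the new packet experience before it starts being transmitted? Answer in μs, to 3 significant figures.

Each queued packet: L/R = 64000/41000000000 = 1.56098 μs.
1 queued → 1.56098 μs.
Plus remaining 12000 bits of current packet: 0.292683 μs.
Queuing delay = 1.85 μs.

1.85 μs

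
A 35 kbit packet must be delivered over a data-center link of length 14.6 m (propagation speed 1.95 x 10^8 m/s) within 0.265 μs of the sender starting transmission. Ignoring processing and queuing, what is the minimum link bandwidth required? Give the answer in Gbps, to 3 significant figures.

Propagation delay = 14.6 / 195000000 = 0.0748718 μs.
Transmission budget = 0.265 − 0.0748718 = 0.190128 μs.
R ≥ L / t_tx = 35000 bits / 1.90128e-07 s = 184 Gbps.

184 Gbps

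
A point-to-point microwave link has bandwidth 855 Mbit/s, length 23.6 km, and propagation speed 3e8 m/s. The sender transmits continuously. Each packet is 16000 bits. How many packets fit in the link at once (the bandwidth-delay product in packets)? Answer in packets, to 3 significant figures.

Propagation delay = 23600 / 300000000 = 7.86667e-05 s.
BDP = R × t_prop = 855000000 × 7.86667e-05 = 67260 bits.
In packets of 16000 bits: 4.20 packets.

4.20 packets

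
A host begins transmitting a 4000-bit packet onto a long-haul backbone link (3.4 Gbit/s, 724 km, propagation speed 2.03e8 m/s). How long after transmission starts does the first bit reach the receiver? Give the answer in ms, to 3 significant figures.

3.57 ms

First bit experiences only propagation delay: d/s = 724000/2.03e+08 = 3.57 ms.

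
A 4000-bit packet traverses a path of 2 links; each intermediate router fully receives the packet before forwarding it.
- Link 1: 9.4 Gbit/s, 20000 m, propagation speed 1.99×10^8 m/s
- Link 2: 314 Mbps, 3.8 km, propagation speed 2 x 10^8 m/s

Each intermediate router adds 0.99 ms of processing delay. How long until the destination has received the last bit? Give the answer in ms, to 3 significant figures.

Transmission delays (L/R per hop): 0.000425532, 0.0127389 ms; sum = 0.0131644 ms.
Propagation delays (d/s per hop): 0.100503, 0.019 ms; sum = 0.119503 ms.
Processing at 1 router(s): 1 × 0.99 ms = 0.99 ms.
End-to-end = 1.12 ms.

1.12 ms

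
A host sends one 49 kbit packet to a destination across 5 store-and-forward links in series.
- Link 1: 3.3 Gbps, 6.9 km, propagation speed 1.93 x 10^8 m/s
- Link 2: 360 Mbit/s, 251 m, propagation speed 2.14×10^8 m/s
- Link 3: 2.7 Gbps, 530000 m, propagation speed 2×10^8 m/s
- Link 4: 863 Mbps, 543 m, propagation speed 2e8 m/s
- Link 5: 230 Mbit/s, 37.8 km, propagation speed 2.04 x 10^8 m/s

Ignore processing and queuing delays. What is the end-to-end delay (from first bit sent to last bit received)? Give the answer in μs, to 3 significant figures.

3310 μs

L = 49000 bits.
Transmission delays (L/R per hop): 14.8485, 136.111, 18.1481, 56.7787, 213.043 μs; sum = 438.93 μs.
Propagation delays (d/s per hop): 35.7513, 1.1729, 2650, 2.715, 185.294 μs; sum = 2874.93 μs.
End-to-end = 3310 μs.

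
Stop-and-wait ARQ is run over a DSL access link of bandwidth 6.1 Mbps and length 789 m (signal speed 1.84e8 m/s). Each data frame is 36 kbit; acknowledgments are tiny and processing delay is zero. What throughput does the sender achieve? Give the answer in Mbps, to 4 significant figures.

6.091 Mbps

t_tx = L/R = 36000/6100000 = 0.00590164 s.
t_prop = 789/184000000 = 4.28804e-06 s; RTT = 8.57609e-06 s.
Cycle = t_tx + RTT = 0.00591022 s.
Throughput = L / cycle = 36000 / 0.00591022 = 6.091 Mbps.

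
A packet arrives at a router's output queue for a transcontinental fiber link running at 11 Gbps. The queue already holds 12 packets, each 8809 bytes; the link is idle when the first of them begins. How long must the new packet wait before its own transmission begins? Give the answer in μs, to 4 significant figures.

Each queued packet: L/R = 70472/11000000000 = 6.40655 μs.
12 queued → 76.8785 μs.
Queuing delay = 76.88 μs.

76.88 μs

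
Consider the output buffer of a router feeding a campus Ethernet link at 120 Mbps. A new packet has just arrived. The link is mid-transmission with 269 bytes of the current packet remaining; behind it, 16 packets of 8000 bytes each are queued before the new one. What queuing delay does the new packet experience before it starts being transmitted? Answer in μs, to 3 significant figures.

8550 μs

Each queued packet: L/R = 64000/120000000 = 533.333 μs.
16 queued → 8533.33 μs.
Plus remaining 2152 bits of current packet: 17.9333 μs.
Queuing delay = 8550 μs.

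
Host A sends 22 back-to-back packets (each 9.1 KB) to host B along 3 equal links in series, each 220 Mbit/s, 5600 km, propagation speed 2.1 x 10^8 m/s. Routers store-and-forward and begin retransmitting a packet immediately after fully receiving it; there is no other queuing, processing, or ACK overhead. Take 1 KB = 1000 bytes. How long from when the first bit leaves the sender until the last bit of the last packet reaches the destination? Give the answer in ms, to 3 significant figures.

Per-hop transmission t_tx = L/R = 72800/220000000 = 0.330909 ms.
Per-hop propagation t_prop = 5600000/210000000 = 26.6667 ms.
Pipeline fill: first packet needs 3·t_tx to clear all hops; remaining 21 packets each add one t_tx.
Total = (3+22-1)·t_tx + 3·t_prop = 24·0.330909 + 3·26.6667 = 87.9 ms.

87.9 ms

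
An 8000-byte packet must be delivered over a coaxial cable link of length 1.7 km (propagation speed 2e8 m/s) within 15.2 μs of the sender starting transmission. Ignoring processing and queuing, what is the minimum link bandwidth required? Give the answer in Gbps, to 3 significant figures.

L = 64000 bits.
Propagation delay = 1700 / 200000000 = 8.5 μs.
Transmission budget = 15.2 − 8.5 = 6.7 μs.
R ≥ L / t_tx = 64000 bits / 6.7e-06 s = 9.55 Gbps.

9.55 Gbps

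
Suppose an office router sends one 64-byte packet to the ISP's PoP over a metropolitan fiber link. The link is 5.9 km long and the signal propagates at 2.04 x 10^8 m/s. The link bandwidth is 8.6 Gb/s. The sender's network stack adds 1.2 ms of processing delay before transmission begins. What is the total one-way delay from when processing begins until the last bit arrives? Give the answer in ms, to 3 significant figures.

1.23 ms

L = 64 × 8 = 512 bits.
Transmission delay = L/R = 512 / 8600000000 = 5.95349e-05 ms.
Propagation delay = d/s = 5900 m / 204000000 m/s = 0.0289216 ms.
Plus processing delay 1.2 ms = 1.2 ms.
Total = 1.23 ms.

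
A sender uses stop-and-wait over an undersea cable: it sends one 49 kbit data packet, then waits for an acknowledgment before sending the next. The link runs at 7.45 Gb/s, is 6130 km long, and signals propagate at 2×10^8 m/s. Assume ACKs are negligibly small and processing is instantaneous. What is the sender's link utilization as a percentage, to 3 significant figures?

t_tx = L/R = 49000/7450000000 = 6.57718e-06 s.
t_prop = 6130000/200000000 = 0.03065 s; RTT = 0.0613 s.
Cycle = t_tx + RTT = 0.0613066 s.
Utilization = t_tx / cycle = 6.57718e-06/0.0613066 = 0.0107 %.

0.0107 %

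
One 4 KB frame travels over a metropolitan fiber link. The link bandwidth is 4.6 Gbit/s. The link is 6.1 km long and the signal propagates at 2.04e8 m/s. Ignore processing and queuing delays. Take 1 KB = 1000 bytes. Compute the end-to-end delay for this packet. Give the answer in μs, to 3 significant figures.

36.9 μs

L = 32000 bits.
Transmission delay = L/R = 32000 / 4600000000 = 6.95652 μs.
Propagation delay = d/s = 6100 m / 204000000 m/s = 29.902 μs.
Total = 36.9 μs.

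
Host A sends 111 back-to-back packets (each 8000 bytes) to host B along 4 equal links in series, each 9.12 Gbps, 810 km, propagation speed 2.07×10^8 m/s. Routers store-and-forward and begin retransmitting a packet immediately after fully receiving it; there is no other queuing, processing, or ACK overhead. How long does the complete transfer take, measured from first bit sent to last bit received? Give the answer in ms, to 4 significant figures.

16.45 ms

Per-hop transmission t_tx = L/R = 64000/9120000000 = 0.00701754 ms.
Per-hop propagation t_prop = 810000/2.07e+08 = 3.91304 ms.
Pipeline fill: first packet needs 4·t_tx to clear all hops; remaining 110 packets each add one t_tx.
Total = (4+111-1)·t_tx + 4·t_prop = 114·0.00701754 + 4·3.91304 = 16.45 ms.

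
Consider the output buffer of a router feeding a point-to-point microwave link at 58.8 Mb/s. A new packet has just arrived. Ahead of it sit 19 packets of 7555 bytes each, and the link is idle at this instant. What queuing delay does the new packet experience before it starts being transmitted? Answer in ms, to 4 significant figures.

Each queued packet: L/R = 60440/58800000 = 1.02789 ms.
19 queued → 19.5299 ms.
Queuing delay = 19.53 ms.

19.53 ms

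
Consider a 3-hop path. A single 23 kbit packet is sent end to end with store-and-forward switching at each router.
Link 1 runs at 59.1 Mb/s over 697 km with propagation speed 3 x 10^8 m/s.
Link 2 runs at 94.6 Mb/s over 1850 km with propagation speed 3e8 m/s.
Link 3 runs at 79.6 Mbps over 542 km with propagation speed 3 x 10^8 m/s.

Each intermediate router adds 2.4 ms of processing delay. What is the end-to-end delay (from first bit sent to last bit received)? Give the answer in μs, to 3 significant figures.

L = 23000 bits.
Transmission delays (L/R per hop): 389.171, 243.129, 288.945 μs; sum = 921.245 μs.
Propagation delays (d/s per hop): 2323.33, 6166.67, 1806.67 μs; sum = 10296.7 μs.
Processing at 2 router(s): 2 × 2.4 ms = 4800 μs.
End-to-end = 16000 μs.

16000 μs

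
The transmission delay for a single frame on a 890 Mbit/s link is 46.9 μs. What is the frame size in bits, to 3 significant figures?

L = R × t_tx = 890000000 b/s × 4.69e-05 s = 41741 bits.

41700 bits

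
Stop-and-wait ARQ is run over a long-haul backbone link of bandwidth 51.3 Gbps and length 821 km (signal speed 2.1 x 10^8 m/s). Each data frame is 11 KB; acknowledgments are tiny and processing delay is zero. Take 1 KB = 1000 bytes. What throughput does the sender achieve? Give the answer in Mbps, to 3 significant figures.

t_tx = L/R = 88000/51300000000 = 1.7154e-06 s.
t_prop = 821000/210000000 = 0.00390952 s; RTT = 0.00781905 s.
Cycle = t_tx + RTT = 0.00782076 s.
Throughput = L / cycle = 88000 / 0.00782076 = 11.3 Mbps.

11.3 Mbps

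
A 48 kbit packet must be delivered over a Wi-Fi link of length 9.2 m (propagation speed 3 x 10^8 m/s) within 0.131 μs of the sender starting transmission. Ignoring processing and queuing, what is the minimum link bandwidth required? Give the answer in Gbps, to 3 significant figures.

Propagation delay = 9.2 / 300000000 = 0.0306667 μs.
Transmission budget = 0.131 − 0.0306667 = 0.100333 μs.
R ≥ L / t_tx = 48000 bits / 1.00333e-07 s = 478 Gbps.

478 Gbps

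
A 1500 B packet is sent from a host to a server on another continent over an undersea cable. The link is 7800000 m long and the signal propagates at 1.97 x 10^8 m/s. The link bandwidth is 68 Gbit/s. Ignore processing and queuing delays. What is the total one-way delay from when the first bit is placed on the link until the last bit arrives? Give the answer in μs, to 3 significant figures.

L = 1500 × 8 = 12000 bits.
Transmission delay = L/R = 12000 / 68000000000 = 0.176471 μs.
Propagation delay = d/s = 7800000 m / 197000000 m/s = 39593.9 μs.
Total = 39600 μs.

39600 μs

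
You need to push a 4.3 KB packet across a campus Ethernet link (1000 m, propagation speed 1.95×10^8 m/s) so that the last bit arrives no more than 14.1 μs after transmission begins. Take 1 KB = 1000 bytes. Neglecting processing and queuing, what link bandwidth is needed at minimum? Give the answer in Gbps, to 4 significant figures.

3.834 Gbps

L = 34400 bits.
Propagation delay = 1000 / 195000000 = 5.12821 μs.
Transmission budget = 14.1 − 5.12821 = 8.97179 μs.
R ≥ L / t_tx = 34400 bits / 8.97179e-06 s = 3.834 Gbps.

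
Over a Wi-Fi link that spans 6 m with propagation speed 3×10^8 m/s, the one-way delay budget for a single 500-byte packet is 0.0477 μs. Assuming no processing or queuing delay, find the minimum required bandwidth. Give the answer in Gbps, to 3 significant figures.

144 Gbps

L = 4000 bits.
Propagation delay = 6 / 300000000 = 0.02 μs.
Transmission budget = 0.0477 − 0.02 = 0.0277 μs.
R ≥ L / t_tx = 4000 bits / 2.77e-08 s = 144 Gbps.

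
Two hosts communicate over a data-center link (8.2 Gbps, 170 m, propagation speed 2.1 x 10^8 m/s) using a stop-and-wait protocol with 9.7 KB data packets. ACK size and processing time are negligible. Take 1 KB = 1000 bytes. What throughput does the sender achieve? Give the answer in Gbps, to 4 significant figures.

7.002 Gbps

t_tx = L/R = 77600/8.2e+09 = 9.46341e-06 s.
t_prop = 170/210000000 = 8.09524e-07 s; RTT = 1.61905e-06 s.
Cycle = t_tx + RTT = 1.10825e-05 s.
Throughput = L / cycle = 77600 / 1.10825e-05 = 7.002 Gbps.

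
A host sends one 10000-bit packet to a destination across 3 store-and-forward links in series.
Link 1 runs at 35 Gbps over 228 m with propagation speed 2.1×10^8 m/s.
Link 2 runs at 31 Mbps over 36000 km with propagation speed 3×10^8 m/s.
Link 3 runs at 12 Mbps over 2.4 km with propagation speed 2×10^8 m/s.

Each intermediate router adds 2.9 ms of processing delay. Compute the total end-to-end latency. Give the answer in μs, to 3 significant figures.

Transmission delays (L/R per hop): 0.285714, 322.581, 833.333 μs; sum = 1156.2 μs.
Propagation delays (d/s per hop): 1.08571, 120000, 12 μs; sum = 120013 μs.
Processing at 2 router(s): 2 × 2.9 ms = 5800 μs.
End-to-end = 127000 μs.

127000 μs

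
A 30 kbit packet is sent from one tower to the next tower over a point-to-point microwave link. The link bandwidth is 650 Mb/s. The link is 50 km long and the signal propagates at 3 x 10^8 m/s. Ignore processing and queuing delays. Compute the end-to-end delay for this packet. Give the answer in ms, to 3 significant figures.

L = 30000 bits.
Transmission delay = L/R = 30000 / 650000000 = 0.0461538 ms.
Propagation delay = d/s = 50000 m / 300000000 m/s = 0.166667 ms.
Total = 0.213 ms.

0.213 ms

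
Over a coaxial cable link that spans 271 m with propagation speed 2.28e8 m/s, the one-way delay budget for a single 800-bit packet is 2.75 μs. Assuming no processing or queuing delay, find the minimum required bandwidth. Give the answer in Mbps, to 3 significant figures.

Propagation delay = 271 / 2.28e+08 = 1.1886 μs.
Transmission budget = 2.75 − 1.1886 = 1.5614 μs.
R ≥ L / t_tx = 800 bits / 1.5614e-06 s = 512 Mbps.

512 Mbps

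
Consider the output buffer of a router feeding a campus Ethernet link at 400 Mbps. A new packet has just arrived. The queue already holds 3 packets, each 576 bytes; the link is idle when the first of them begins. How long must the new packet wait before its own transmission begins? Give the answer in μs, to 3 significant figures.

34.6 μs

Each queued packet: L/R = 4608/400000000 = 11.52 μs.
3 queued → 34.56 μs.
Queuing delay = 34.6 μs.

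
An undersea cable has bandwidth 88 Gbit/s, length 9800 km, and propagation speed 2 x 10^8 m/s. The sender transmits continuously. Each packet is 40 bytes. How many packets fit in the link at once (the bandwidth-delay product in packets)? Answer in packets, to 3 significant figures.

Propagation delay = 9800000 / 200000000 = 0.049 s.
BDP = R × t_prop = 88000000000 × 0.049 = 4312000000 bits.
In packets of 320 bits: 13500000 packets.

13500000 packets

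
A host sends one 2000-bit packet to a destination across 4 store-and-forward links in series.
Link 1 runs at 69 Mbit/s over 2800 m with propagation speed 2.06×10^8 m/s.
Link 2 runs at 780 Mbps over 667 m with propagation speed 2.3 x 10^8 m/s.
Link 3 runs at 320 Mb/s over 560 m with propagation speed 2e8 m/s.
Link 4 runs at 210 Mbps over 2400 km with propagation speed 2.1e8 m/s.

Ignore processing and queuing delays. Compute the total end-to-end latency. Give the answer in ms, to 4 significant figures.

Transmission delays (L/R per hop): 0.0289855, 0.0025641, 0.00625, 0.00952381 ms; sum = 0.0473234 ms.
Propagation delays (d/s per hop): 0.0135922, 0.0029, 0.0028, 11.4286 ms; sum = 11.4479 ms.
End-to-end = 11.50 ms.

11.50 ms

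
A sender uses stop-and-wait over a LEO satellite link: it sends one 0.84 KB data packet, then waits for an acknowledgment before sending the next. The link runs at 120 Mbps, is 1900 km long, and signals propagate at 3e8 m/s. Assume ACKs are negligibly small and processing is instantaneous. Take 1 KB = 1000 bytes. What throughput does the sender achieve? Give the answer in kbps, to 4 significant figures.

t_tx = L/R = 6720/120000000 = 5.6e-05 s.
t_prop = 1900000/300000000 = 0.00633333 s; RTT = 0.0126667 s.
Cycle = t_tx + RTT = 0.0127227 s.
Throughput = L / cycle = 6720 / 0.0127227 = 528.2 kbps.

528.2 kbps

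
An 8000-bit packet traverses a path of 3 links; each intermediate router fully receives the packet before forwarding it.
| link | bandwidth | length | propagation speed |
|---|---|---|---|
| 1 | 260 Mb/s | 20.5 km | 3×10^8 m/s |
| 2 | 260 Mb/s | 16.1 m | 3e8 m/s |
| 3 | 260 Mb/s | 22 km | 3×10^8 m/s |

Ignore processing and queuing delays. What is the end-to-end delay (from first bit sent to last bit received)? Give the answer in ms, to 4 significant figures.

0.2340 ms

Transmission delay per hop = L/R = 8000/260000000 = 0.0307692 ms; 3 hops → 0.0923077 ms.
Propagation delays (d/s per hop): 0.0683333, 5.36667e-05, 0.0733333 ms; sum = 0.14172 ms.
End-to-end = 0.2340 ms.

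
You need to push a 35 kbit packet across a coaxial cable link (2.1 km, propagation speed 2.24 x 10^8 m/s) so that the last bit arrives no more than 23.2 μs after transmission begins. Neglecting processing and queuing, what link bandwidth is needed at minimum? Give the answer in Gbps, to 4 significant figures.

2.532 Gbps

Propagation delay = 2100 / 2.24e+08 = 9.375 μs.
Transmission budget = 23.2 − 9.375 = 13.825 μs.
R ≥ L / t_tx = 35000 bits / 1.3825e-05 s = 2.532 Gbps.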